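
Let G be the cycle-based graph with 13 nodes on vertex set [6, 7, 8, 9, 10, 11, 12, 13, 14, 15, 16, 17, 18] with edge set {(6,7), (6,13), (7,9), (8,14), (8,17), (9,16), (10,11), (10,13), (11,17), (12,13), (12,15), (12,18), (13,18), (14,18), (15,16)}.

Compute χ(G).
χ(G) = 3

Clique number ω(G) = 3 (lower bound: χ ≥ ω).
The clique on [12, 13, 18] has size 3, forcing χ ≥ 3, and the coloring below uses 3 colors, so χ(G) = 3.
A valid 3-coloring: color 1: [8, 9, 11, 13, 15]; color 2: [6, 10, 16, 17, 18]; color 3: [7, 12, 14].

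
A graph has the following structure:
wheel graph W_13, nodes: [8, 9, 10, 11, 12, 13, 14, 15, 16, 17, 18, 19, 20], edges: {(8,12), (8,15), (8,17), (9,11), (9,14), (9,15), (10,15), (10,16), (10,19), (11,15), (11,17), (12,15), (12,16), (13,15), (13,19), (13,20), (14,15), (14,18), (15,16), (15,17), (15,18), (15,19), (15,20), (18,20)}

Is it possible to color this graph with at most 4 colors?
Yes, G is 4-colorable

A valid 4-coloring: color 1: [15]; color 2: [8, 11, 14, 16, 19, 20]; color 3: [9, 10, 12, 13, 17, 18].
(χ(G) = 3 ≤ 4.)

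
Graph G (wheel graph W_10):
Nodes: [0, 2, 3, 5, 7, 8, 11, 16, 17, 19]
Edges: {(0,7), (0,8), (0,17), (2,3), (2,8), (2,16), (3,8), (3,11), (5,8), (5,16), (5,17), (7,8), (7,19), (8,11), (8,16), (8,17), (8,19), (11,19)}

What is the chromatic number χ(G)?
χ(G) = 4

Clique number ω(G) = 3 (lower bound: χ ≥ ω).
Odd cycle [19, 7, 0, 17, 5, 16, 2, 3, 11] needs 3 colors (χ ≥ 3).
Vertex 8 is adjacent to every vertex of [0, 2, 3, 5, 7, 11, 16, 17, 19], which already need 3 colors among themselves, so 8 needs a new color (χ ≥ 4).
The coloring below uses 4 colors, so χ(G) = 4.
A valid 4-coloring: color 1: [8]; color 2: [0, 3, 5, 19]; color 3: [7, 11, 16, 17]; color 4: [2].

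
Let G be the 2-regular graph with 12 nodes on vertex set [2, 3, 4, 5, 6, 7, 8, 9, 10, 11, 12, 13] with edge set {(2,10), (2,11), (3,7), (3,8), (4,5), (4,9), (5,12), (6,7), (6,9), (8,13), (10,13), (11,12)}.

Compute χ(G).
χ(G) = 2

Clique number ω(G) = 2 (lower bound: χ ≥ ω).
The graph is bipartite (no odd cycle), so 2 colors suffice: χ(G) = 2.
A valid 2-coloring: color 1: [2, 3, 4, 6, 12, 13]; color 2: [5, 7, 8, 9, 10, 11].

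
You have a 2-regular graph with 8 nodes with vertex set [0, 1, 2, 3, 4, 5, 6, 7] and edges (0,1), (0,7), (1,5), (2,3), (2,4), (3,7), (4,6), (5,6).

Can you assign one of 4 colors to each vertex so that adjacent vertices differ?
Yes, G is 4-colorable

A valid 4-coloring: color 1: [0, 3, 4, 5]; color 2: [1, 2, 6, 7].
(χ(G) = 2 ≤ 4.)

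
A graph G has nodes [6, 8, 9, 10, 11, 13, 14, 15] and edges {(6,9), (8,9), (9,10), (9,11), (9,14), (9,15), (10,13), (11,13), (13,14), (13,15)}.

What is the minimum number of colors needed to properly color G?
χ(G) = 2

Clique number ω(G) = 2 (lower bound: χ ≥ ω).
The graph is bipartite (no odd cycle), so 2 colors suffice: χ(G) = 2.
A valid 2-coloring: color 1: [9, 13]; color 2: [6, 8, 10, 11, 14, 15].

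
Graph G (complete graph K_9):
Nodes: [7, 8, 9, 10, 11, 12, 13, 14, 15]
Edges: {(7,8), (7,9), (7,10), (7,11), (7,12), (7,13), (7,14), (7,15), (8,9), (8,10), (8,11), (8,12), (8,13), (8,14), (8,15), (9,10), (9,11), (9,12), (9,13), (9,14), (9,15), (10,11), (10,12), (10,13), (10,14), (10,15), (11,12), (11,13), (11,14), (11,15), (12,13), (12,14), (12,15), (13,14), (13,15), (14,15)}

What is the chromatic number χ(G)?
Clique number ω(G) = 9 (lower bound: χ ≥ ω).
The clique on [7, 8, 9, 10, 11, 12, 13, 14, 15] has size 9, forcing χ ≥ 9, and the coloring below uses 9 colors, so χ(G) = 9.
A valid 9-coloring: color 1: [9]; color 2: [7]; color 3: [11]; color 4: [13]; color 5: [15]; color 6: [14]; color 7: [12]; color 8: [8]; color 9: [10].

χ(G) = 9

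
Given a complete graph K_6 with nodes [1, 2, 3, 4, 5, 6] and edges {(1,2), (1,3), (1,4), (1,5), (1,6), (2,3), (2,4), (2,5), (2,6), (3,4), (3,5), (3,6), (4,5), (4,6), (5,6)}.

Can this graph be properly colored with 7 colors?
Yes, G is 7-colorable

A valid 7-coloring: color 1: [1]; color 2: [6]; color 3: [2]; color 4: [5]; color 5: [4]; color 6: [3].
(χ(G) = 6 ≤ 7.)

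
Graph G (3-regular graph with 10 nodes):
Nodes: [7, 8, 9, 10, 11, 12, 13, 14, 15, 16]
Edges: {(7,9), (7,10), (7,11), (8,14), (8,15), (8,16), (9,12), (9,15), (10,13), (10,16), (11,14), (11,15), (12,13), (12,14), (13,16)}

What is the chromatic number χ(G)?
Clique number ω(G) = 3 (lower bound: χ ≥ ω).
The clique on [10, 13, 16] has size 3, forcing χ ≥ 3, and the coloring below uses 3 colors, so χ(G) = 3.
A valid 3-coloring: color 1: [8, 9, 11, 13]; color 2: [7, 12, 15, 16]; color 3: [10, 14].

χ(G) = 3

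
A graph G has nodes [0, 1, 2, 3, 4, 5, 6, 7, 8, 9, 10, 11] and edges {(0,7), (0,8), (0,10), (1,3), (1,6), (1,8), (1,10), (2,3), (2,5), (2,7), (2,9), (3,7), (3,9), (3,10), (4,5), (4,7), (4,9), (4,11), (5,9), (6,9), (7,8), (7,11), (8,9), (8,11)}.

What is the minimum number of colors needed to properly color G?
χ(G) = 3

Clique number ω(G) = 3 (lower bound: χ ≥ ω).
The clique on [1, 3, 10] has size 3, forcing χ ≥ 3, and the coloring below uses 3 colors, so χ(G) = 3.
A valid 3-coloring: color 1: [1, 7, 9]; color 2: [0, 3, 5, 6, 11]; color 3: [2, 4, 8, 10].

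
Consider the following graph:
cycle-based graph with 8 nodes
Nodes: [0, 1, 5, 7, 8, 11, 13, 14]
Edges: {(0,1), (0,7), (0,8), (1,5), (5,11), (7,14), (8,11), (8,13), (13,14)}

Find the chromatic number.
χ(G) = 3

Clique number ω(G) = 2 (lower bound: χ ≥ ω).
Odd cycle [13, 14, 7, 0, 8] needs 3 colors (χ ≥ 3).
The coloring below uses 3 colors, so χ(G) = 3.
A valid 3-coloring: color 1: [1, 8, 14]; color 2: [0, 5, 13]; color 3: [7, 11].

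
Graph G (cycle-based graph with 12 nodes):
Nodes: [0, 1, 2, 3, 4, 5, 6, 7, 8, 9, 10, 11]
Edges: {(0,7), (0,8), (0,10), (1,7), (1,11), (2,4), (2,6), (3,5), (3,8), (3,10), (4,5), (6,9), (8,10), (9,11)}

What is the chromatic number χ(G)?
χ(G) = 3

Clique number ω(G) = 3 (lower bound: χ ≥ ω).
The clique on [0, 8, 10] has size 3, forcing χ ≥ 3, and the coloring below uses 3 colors, so χ(G) = 3.
A valid 3-coloring: color 1: [0, 1, 3, 4, 9]; color 2: [5, 6, 7, 8, 11]; color 3: [2, 10].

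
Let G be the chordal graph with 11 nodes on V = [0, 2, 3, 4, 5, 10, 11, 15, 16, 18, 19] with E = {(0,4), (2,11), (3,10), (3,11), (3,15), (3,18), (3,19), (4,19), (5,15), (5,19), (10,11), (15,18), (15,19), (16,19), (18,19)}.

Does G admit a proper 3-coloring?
The clique on vertices [3, 15, 18, 19] has size 4 > 3, so it alone needs 4 colors.

No, G is not 3-colorable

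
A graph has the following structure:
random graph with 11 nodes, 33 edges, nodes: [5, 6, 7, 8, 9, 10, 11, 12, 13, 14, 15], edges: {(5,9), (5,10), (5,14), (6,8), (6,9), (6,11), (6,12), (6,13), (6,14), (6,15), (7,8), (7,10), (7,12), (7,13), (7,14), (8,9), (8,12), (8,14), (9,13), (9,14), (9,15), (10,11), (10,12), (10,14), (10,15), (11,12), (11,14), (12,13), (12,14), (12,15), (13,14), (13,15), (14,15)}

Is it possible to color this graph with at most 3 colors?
The clique on vertices [6, 9, 13, 14, 15] has size 5 > 3, so it alone needs 5 colors.

No, G is not 3-colorable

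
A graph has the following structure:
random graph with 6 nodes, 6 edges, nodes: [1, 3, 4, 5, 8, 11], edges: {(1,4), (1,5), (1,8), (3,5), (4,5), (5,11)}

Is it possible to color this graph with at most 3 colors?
Yes, G is 3-colorable

A valid 3-coloring: color 1: [5, 8]; color 2: [1, 3, 11]; color 3: [4].
(χ(G) = 3 ≤ 3.)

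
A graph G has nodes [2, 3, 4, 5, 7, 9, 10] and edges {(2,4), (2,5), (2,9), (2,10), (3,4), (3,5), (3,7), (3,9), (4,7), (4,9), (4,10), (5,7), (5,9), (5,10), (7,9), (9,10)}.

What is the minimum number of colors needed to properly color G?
χ(G) = 4

Clique number ω(G) = 4 (lower bound: χ ≥ ω).
The clique on [2, 4, 9, 10] has size 4, forcing χ ≥ 4, and the coloring below uses 4 colors, so χ(G) = 4.
A valid 4-coloring: color 1: [9]; color 2: [4, 5]; color 3: [2, 3]; color 4: [7, 10].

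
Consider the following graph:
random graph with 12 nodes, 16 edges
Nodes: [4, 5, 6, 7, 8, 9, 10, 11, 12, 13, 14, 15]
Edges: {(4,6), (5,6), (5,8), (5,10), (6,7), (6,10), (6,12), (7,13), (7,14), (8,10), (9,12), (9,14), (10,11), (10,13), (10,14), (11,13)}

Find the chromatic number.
χ(G) = 3

Clique number ω(G) = 3 (lower bound: χ ≥ ω).
The clique on [10, 11, 13] has size 3, forcing χ ≥ 3, and the coloring below uses 3 colors, so χ(G) = 3.
A valid 3-coloring: color 1: [4, 7, 9, 10, 15]; color 2: [6, 8, 13, 14]; color 3: [5, 11, 12].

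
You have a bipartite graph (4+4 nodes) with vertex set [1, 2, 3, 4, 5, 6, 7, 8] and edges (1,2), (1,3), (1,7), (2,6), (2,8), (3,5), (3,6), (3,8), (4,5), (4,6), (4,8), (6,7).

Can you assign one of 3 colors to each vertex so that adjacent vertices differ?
A valid 3-coloring: color 1: [1, 5, 6, 8]; color 2: [2, 3, 4, 7].
(χ(G) = 2 ≤ 3.)

Yes, G is 3-colorable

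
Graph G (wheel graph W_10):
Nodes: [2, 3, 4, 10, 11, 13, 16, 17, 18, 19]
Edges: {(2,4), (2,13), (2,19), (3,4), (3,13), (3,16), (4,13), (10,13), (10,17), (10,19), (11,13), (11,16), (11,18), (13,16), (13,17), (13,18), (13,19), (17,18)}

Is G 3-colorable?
No, G is not 3-colorable

Odd cycle [3, 4, 2, 19, 10, 17, 18, 11, 16] needs 3 colors (χ ≥ 3).
Vertex 13 is adjacent to every vertex of [2, 3, 4, 10, 11, 16, 17, 18, 19], which already need 3 colors among themselves, so 13 needs a new color (χ ≥ 4).
Hence χ(G) ≥ 4 > 3, so no proper 3-coloring exists.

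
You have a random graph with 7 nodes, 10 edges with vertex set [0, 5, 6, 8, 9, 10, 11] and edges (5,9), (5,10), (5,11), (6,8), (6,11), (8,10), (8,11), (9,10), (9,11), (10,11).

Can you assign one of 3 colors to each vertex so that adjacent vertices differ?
The clique on vertices [5, 9, 10, 11] has size 4 > 3, so it alone needs 4 colors.

No, G is not 3-colorable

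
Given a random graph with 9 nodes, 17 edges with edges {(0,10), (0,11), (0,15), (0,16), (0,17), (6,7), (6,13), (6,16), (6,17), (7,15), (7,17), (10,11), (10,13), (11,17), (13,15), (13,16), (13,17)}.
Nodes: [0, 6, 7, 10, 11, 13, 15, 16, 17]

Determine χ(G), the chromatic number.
Clique number ω(G) = 3 (lower bound: χ ≥ ω).
The clique on [0, 11, 17] has size 3, forcing χ ≥ 3, and the coloring below uses 3 colors, so χ(G) = 3.
A valid 3-coloring: color 1: [10, 15, 16, 17]; color 2: [0, 6]; color 3: [7, 11, 13].

χ(G) = 3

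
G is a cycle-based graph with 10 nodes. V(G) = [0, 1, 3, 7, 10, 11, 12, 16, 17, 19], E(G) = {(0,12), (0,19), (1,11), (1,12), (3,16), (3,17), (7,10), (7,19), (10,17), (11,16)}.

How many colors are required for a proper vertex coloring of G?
χ(G) = 2

Clique number ω(G) = 2 (lower bound: χ ≥ ω).
The graph is bipartite (no odd cycle), so 2 colors suffice: χ(G) = 2.
A valid 2-coloring: color 1: [3, 10, 11, 12, 19]; color 2: [0, 1, 7, 16, 17].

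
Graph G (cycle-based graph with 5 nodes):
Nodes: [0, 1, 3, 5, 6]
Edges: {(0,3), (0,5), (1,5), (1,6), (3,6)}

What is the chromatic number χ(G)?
Clique number ω(G) = 2 (lower bound: χ ≥ ω).
Odd cycle [6, 3, 0, 5, 1] needs 3 colors (χ ≥ 3).
The coloring below uses 3 colors, so χ(G) = 3.
A valid 3-coloring: color 1: [5, 6]; color 2: [1, 3]; color 3: [0].

χ(G) = 3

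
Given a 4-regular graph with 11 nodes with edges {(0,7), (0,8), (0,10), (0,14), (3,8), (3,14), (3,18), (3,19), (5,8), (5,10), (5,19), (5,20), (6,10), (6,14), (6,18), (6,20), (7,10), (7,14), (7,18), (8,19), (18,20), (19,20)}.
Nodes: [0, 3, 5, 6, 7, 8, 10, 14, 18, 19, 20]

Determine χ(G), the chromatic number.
Clique number ω(G) = 3 (lower bound: χ ≥ ω).
The clique on [0, 7, 10] has size 3, forcing χ ≥ 3, and the coloring below uses 3 colors, so χ(G) = 3.
A valid 3-coloring: color 1: [0, 18, 19]; color 2: [3, 5, 6, 7]; color 3: [8, 10, 14, 20].

χ(G) = 3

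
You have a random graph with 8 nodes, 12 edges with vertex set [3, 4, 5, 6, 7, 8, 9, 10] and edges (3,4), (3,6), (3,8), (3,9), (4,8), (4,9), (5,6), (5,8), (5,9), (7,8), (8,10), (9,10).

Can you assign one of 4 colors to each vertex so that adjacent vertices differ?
A valid 4-coloring: color 1: [6, 8, 9]; color 2: [3, 5, 7, 10]; color 3: [4].
(χ(G) = 3 ≤ 4.)

Yes, G is 4-colorable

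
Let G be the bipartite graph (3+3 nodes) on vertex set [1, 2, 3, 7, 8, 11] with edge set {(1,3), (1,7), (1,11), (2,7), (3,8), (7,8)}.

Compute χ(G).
χ(G) = 2

Clique number ω(G) = 2 (lower bound: χ ≥ ω).
The graph is bipartite (no odd cycle), so 2 colors suffice: χ(G) = 2.
A valid 2-coloring: color 1: [1, 2, 8]; color 2: [3, 7, 11].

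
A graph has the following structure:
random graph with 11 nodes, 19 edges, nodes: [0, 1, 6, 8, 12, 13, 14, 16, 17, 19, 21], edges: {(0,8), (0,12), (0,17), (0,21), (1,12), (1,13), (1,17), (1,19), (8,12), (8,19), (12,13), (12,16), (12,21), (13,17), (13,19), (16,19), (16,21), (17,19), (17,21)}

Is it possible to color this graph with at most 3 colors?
No, G is not 3-colorable

The clique on vertices [1, 13, 17, 19] has size 4 > 3, so it alone needs 4 colors.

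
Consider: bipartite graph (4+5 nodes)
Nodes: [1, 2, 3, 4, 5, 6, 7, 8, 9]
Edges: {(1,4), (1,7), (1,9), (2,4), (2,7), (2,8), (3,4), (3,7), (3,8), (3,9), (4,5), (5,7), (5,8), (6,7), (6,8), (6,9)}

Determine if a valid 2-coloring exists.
A valid 2-coloring: color 1: [4, 7, 8, 9]; color 2: [1, 2, 3, 5, 6].
(χ(G) = 2 ≤ 2.)

Yes, G is 2-colorable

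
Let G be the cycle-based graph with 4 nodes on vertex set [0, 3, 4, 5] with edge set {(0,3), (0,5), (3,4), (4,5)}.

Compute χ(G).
χ(G) = 2

Clique number ω(G) = 2 (lower bound: χ ≥ ω).
The graph is bipartite (no odd cycle), so 2 colors suffice: χ(G) = 2.
A valid 2-coloring: color 1: [3, 5]; color 2: [0, 4].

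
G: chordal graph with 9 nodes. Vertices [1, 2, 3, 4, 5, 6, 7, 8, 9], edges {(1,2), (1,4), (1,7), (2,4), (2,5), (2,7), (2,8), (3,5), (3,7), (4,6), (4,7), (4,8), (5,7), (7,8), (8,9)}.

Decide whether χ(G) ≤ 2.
The clique on vertices [2, 4, 7, 8] has size 4 > 2, so it alone needs 4 colors.

No, G is not 2-colorable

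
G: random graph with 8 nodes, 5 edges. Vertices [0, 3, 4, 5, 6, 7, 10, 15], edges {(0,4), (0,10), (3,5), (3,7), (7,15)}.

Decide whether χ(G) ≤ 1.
No, G is not 1-colorable

Edge (0,10) forces its endpoints to differ, so 1 color is not enough.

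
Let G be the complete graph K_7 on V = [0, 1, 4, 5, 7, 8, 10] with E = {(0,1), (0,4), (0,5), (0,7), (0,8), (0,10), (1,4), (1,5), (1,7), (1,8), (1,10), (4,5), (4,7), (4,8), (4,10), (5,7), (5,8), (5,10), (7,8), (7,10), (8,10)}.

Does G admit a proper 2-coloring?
No, G is not 2-colorable

The clique on vertices [0, 1, 4, 5, 7, 8, 10] has size 7 > 2, so it alone needs 7 colors.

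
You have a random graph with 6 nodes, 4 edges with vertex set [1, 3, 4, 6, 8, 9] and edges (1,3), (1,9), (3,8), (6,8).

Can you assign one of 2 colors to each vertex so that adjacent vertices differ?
A valid 2-coloring: color 1: [1, 4, 8]; color 2: [3, 6, 9].
(χ(G) = 2 ≤ 2.)

Yes, G is 2-colorable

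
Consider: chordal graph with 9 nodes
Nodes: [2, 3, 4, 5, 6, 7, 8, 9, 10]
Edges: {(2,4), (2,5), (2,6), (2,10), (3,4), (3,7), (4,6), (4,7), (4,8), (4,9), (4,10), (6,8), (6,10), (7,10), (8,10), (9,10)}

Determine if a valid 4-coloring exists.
A valid 4-coloring: color 1: [4, 5]; color 2: [3, 10]; color 3: [6, 7, 9]; color 4: [2, 8].
(χ(G) = 4 ≤ 4.)

Yes, G is 4-colorable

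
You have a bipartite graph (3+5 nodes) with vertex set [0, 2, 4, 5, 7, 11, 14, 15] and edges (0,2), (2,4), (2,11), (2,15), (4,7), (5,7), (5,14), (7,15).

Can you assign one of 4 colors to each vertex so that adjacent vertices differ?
A valid 4-coloring: color 1: [2, 7, 14]; color 2: [0, 4, 5, 11, 15].
(χ(G) = 2 ≤ 4.)

Yes, G is 4-colorable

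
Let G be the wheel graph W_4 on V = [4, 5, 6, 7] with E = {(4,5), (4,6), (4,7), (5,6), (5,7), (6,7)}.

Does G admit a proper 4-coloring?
Yes, G is 4-colorable

A valid 4-coloring: color 1: [4]; color 2: [6]; color 3: [7]; color 4: [5].
(χ(G) = 4 ≤ 4.)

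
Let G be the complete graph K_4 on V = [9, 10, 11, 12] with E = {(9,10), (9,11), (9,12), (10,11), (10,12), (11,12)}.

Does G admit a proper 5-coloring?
Yes, G is 5-colorable

A valid 5-coloring: color 1: [11]; color 2: [12]; color 3: [10]; color 4: [9].
(χ(G) = 4 ≤ 5.)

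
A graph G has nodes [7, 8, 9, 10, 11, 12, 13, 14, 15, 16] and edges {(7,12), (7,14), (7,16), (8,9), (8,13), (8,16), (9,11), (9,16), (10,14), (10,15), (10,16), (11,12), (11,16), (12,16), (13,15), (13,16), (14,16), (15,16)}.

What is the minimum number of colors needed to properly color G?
Clique number ω(G) = 3 (lower bound: χ ≥ ω).
Odd cycle [14, 10, 15, 13, 8, 9, 11, 12, 7] needs 3 colors (χ ≥ 3).
Vertex 16 is adjacent to every vertex of [7, 8, 9, 10, 11, 12, 13, 14, 15], which already need 3 colors among themselves, so 16 needs a new color (χ ≥ 4).
The coloring below uses 4 colors, so χ(G) = 4.
A valid 4-coloring: color 1: [16]; color 2: [8, 12, 14, 15]; color 3: [7, 9, 10, 13]; color 4: [11].

χ(G) = 4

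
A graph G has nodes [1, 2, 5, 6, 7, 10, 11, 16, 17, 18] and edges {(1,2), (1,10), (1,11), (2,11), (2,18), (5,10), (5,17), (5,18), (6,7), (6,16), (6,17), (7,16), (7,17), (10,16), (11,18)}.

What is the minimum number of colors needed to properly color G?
Clique number ω(G) = 3 (lower bound: χ ≥ ω).
The clique on [1, 2, 11] has size 3, forcing χ ≥ 3, and the coloring below uses 3 colors, so χ(G) = 3.
A valid 3-coloring: color 1: [6, 10, 11]; color 2: [1, 16, 17, 18]; color 3: [2, 5, 7].

χ(G) = 3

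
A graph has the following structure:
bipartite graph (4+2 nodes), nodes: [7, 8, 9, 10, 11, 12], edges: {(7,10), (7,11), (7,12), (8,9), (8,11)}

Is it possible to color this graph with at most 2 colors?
A valid 2-coloring: color 1: [7, 8]; color 2: [9, 10, 11, 12].
(χ(G) = 2 ≤ 2.)

Yes, G is 2-colorable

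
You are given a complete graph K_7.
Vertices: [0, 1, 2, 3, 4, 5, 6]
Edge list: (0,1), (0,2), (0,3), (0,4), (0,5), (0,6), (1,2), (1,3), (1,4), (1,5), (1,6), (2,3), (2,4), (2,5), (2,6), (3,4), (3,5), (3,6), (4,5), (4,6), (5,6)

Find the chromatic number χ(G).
χ(G) = 7

Clique number ω(G) = 7 (lower bound: χ ≥ ω).
The clique on [0, 1, 2, 3, 4, 5, 6] has size 7, forcing χ ≥ 7, and the coloring below uses 7 colors, so χ(G) = 7.
A valid 7-coloring: color 1: [5]; color 2: [2]; color 3: [0]; color 4: [1]; color 5: [6]; color 6: [3]; color 7: [4].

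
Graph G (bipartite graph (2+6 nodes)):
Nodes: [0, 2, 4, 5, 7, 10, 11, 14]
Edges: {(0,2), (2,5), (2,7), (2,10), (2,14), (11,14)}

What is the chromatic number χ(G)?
χ(G) = 2

Clique number ω(G) = 2 (lower bound: χ ≥ ω).
The graph is bipartite (no odd cycle), so 2 colors suffice: χ(G) = 2.
A valid 2-coloring: color 1: [2, 4, 11]; color 2: [0, 5, 7, 10, 14].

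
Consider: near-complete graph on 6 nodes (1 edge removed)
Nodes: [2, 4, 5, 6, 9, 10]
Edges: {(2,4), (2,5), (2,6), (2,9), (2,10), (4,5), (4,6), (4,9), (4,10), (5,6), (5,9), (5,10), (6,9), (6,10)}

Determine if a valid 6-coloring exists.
Yes, G is 6-colorable

A valid 6-coloring: color 1: [4]; color 2: [2]; color 3: [5]; color 4: [6]; color 5: [9, 10].
(χ(G) = 5 ≤ 6.)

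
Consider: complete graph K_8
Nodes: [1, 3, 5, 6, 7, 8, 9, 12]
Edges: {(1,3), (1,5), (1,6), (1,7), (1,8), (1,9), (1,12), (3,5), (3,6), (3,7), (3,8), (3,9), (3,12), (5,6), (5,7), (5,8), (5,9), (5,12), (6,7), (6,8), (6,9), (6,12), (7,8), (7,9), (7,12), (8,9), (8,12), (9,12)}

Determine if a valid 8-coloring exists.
A valid 8-coloring: color 1: [5]; color 2: [12]; color 3: [9]; color 4: [8]; color 5: [1]; color 6: [3]; color 7: [6]; color 8: [7].
(χ(G) = 8 ≤ 8.)

Yes, G is 8-colorable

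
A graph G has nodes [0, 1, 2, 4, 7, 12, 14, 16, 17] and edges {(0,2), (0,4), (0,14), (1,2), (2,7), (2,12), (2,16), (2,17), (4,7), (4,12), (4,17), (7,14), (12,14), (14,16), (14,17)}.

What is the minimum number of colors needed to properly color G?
χ(G) = 2

Clique number ω(G) = 2 (lower bound: χ ≥ ω).
The graph is bipartite (no odd cycle), so 2 colors suffice: χ(G) = 2.
A valid 2-coloring: color 1: [2, 4, 14]; color 2: [0, 1, 7, 12, 16, 17].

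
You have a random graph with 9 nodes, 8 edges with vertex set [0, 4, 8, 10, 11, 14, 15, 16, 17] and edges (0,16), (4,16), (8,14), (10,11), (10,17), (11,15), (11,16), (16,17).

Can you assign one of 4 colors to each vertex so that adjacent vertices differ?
Yes, G is 4-colorable

A valid 4-coloring: color 1: [10, 14, 15, 16]; color 2: [0, 4, 8, 11, 17].
(χ(G) = 2 ≤ 4.)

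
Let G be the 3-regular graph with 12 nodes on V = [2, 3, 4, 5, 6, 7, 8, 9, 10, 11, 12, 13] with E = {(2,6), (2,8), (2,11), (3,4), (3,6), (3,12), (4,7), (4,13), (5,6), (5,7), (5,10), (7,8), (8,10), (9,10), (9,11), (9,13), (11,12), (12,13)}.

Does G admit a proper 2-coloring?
No, G is not 2-colorable

Odd cycle [7, 4, 13, 9, 11, 2, 8] needs 3 colors (χ ≥ 3).
Hence χ(G) ≥ 3 > 2, so no proper 2-coloring exists.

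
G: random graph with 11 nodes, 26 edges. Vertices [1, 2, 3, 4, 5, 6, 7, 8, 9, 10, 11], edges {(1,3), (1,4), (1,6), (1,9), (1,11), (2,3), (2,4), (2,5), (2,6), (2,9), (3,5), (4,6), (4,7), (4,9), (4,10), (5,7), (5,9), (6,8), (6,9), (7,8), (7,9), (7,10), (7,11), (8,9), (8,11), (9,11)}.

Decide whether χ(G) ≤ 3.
No, G is not 3-colorable

The clique on vertices [7, 8, 9, 11] has size 4 > 3, so it alone needs 4 colors.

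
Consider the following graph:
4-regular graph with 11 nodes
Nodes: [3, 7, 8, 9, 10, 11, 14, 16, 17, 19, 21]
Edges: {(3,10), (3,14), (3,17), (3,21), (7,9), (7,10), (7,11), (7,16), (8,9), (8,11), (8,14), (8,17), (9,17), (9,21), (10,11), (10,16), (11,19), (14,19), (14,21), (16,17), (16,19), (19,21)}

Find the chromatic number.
χ(G) = 3

Clique number ω(G) = 3 (lower bound: χ ≥ ω).
The clique on [3, 14, 21] has size 3, forcing χ ≥ 3, and the coloring below uses 3 colors, so χ(G) = 3.
A valid 3-coloring: color 1: [3, 7, 8, 19]; color 2: [9, 11, 14, 16]; color 3: [10, 17, 21].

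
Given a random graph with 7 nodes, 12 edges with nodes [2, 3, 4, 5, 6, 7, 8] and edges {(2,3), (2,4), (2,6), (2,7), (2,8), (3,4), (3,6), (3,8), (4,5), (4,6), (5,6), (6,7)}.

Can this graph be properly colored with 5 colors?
Yes, G is 5-colorable

A valid 5-coloring: color 1: [6, 8]; color 2: [2, 5]; color 3: [3, 7]; color 4: [4].
(χ(G) = 4 ≤ 5.)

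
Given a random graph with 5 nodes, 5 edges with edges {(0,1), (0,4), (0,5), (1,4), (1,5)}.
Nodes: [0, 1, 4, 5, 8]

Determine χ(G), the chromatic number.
Clique number ω(G) = 3 (lower bound: χ ≥ ω).
The clique on [0, 1, 4] has size 3, forcing χ ≥ 3, and the coloring below uses 3 colors, so χ(G) = 3.
A valid 3-coloring: color 1: [1, 8]; color 2: [0]; color 3: [4, 5].

χ(G) = 3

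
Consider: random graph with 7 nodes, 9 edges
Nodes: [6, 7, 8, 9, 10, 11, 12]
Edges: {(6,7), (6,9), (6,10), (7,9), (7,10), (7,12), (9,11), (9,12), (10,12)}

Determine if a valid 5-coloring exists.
A valid 5-coloring: color 1: [7, 8, 11]; color 2: [9, 10]; color 3: [6, 12].
(χ(G) = 3 ≤ 5.)

Yes, G is 5-colorable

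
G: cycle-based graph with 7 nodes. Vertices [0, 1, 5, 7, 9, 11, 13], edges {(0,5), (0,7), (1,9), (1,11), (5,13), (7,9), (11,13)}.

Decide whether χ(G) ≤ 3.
Yes, G is 3-colorable

A valid 3-coloring: color 1: [1, 5, 7]; color 2: [0, 9, 13]; color 3: [11].
(χ(G) = 3 ≤ 3.)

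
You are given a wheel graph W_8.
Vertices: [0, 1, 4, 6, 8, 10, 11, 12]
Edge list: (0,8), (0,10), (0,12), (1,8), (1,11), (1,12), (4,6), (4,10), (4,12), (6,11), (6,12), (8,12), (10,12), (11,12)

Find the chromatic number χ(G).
χ(G) = 4

Clique number ω(G) = 3 (lower bound: χ ≥ ω).
Odd cycle [8, 1, 11, 6, 4, 10, 0] needs 3 colors (χ ≥ 3).
Vertex 12 is adjacent to every vertex of [0, 1, 4, 6, 8, 10, 11], which already need 3 colors among themselves, so 12 needs a new color (χ ≥ 4).
The coloring below uses 4 colors, so χ(G) = 4.
A valid 4-coloring: color 1: [12]; color 2: [8, 10, 11]; color 3: [0, 1, 6]; color 4: [4].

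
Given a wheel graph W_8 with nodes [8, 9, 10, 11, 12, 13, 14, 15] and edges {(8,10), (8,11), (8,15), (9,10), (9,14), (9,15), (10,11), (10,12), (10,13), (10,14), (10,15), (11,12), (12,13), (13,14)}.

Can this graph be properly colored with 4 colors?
A valid 4-coloring: color 1: [10]; color 2: [8, 9, 12]; color 3: [11, 13, 15]; color 4: [14].
(χ(G) = 4 ≤ 4.)

Yes, G is 4-colorable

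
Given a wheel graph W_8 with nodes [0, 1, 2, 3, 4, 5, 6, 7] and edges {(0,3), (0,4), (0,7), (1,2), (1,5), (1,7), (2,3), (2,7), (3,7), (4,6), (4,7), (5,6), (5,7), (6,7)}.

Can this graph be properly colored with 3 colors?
Odd cycle [4, 0, 3, 2, 1, 5, 6] needs 3 colors (χ ≥ 3).
Vertex 7 is adjacent to every vertex of [0, 1, 2, 3, 4, 5, 6], which already need 3 colors among themselves, so 7 needs a new color (χ ≥ 4).
Hence χ(G) ≥ 4 > 3, so no proper 3-coloring exists.

No, G is not 3-colorable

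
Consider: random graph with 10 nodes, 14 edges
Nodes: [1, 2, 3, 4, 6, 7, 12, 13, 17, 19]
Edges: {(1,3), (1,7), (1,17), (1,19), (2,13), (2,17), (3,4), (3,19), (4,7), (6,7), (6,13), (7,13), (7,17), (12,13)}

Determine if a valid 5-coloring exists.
Yes, G is 5-colorable

A valid 5-coloring: color 1: [2, 3, 7, 12]; color 2: [1, 4, 13]; color 3: [6, 17, 19].
(χ(G) = 3 ≤ 5.)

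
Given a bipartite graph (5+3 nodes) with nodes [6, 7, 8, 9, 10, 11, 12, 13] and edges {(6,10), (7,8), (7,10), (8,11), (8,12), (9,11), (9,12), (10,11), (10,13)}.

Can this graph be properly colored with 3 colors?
Yes, G is 3-colorable

A valid 3-coloring: color 1: [8, 9, 10]; color 2: [6, 7, 11, 12, 13].
(χ(G) = 2 ≤ 3.)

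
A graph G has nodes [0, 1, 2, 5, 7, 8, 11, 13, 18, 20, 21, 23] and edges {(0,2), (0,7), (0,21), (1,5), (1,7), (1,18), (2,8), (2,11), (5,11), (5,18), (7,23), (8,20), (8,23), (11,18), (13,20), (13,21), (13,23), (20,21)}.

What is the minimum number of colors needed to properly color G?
Clique number ω(G) = 3 (lower bound: χ ≥ ω).
The clique on [1, 5, 18] has size 3, forcing χ ≥ 3, and the coloring below uses 3 colors, so χ(G) = 3.
A valid 3-coloring: color 1: [0, 1, 11, 20, 23]; color 2: [2, 7, 13, 18]; color 3: [5, 8, 21].

χ(G) = 3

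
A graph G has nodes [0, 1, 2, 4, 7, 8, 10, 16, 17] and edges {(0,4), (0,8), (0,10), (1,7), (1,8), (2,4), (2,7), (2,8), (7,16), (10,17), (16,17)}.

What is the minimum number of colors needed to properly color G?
χ(G) = 3

Clique number ω(G) = 2 (lower bound: χ ≥ ω).
Odd cycle [0, 10, 17, 16, 7, 2, 8] needs 3 colors (χ ≥ 3).
The coloring below uses 3 colors, so χ(G) = 3.
A valid 3-coloring: color 1: [0, 1, 2, 16]; color 2: [4, 7, 8, 17]; color 3: [10].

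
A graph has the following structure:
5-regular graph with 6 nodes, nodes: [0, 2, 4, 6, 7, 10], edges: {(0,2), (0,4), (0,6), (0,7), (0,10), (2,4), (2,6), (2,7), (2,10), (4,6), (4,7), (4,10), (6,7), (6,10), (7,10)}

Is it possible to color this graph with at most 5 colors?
No, G is not 5-colorable

The clique on vertices [0, 2, 4, 6, 7, 10] has size 6 > 5, so it alone needs 6 colors.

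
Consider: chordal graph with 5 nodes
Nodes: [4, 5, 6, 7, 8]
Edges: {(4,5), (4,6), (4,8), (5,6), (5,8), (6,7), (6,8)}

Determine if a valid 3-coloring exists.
The clique on vertices [4, 5, 6, 8] has size 4 > 3, so it alone needs 4 colors.

No, G is not 3-colorable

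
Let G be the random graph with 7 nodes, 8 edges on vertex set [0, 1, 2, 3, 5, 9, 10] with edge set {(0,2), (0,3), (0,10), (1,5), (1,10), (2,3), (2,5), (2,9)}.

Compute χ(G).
Clique number ω(G) = 3 (lower bound: χ ≥ ω).
The clique on [0, 2, 3] has size 3, forcing χ ≥ 3, and the coloring below uses 3 colors, so χ(G) = 3.
A valid 3-coloring: color 1: [1, 2]; color 2: [0, 5, 9]; color 3: [3, 10].

χ(G) = 3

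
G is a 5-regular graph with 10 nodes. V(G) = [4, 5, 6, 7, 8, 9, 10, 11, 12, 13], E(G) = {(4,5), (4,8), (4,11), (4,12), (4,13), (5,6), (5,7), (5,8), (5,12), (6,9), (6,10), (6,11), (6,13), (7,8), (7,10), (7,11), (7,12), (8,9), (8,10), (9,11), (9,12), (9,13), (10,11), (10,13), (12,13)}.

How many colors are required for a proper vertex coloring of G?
Clique number ω(G) = 3 (lower bound: χ ≥ ω).
Suppose a proper 3-coloring c exists. The clique [4, 5, 8] takes 3 distinct colors; by symmetry let c(4) = 1, c(5) = 2, c(8) = 3.
- Vertex 7: neighbors [5, 8] already have colors [2, 3] ⇒ c(7) = 1.
- Vertex 10: neighbors [7, 8] already have colors [1, 3] ⇒ c(10) = 2.
- Vertex 13: neighbors [4, 10] already have colors [1, 2] ⇒ c(13) = 3.
- Vertex 12: neighbors [4, 5, 13] already have colors [1, 2, 3] — all 3 colors blocked. Contradiction.
The forced assignments end in a contradiction, so G has no proper 3-coloring (χ ≥ 4).
The coloring below uses 4 colors, so χ(G) = 4.
A valid 4-coloring: color 1: [5, 9, 10]; color 2: [8, 11, 12]; color 3: [7, 13]; color 4: [4, 6].

χ(G) = 4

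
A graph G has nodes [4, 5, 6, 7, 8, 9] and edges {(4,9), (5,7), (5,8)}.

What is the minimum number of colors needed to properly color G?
Clique number ω(G) = 2 (lower bound: χ ≥ ω).
The graph is bipartite (no odd cycle), so 2 colors suffice: χ(G) = 2.
A valid 2-coloring: color 1: [4, 5, 6]; color 2: [7, 8, 9].

χ(G) = 2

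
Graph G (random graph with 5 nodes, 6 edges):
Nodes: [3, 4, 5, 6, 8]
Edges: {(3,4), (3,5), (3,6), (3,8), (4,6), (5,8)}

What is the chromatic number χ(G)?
Clique number ω(G) = 3 (lower bound: χ ≥ ω).
The clique on [3, 5, 8] has size 3, forcing χ ≥ 3, and the coloring below uses 3 colors, so χ(G) = 3.
A valid 3-coloring: color 1: [3]; color 2: [5, 6]; color 3: [4, 8].

χ(G) = 3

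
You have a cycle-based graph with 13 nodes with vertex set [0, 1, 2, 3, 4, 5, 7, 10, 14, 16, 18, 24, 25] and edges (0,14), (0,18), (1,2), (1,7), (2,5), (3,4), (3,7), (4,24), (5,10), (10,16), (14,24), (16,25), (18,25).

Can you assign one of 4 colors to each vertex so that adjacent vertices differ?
Yes, G is 4-colorable

A valid 4-coloring: color 1: [0, 1, 3, 5, 16, 24]; color 2: [2, 4, 7, 10, 14, 18]; color 3: [25].
(χ(G) = 3 ≤ 4.)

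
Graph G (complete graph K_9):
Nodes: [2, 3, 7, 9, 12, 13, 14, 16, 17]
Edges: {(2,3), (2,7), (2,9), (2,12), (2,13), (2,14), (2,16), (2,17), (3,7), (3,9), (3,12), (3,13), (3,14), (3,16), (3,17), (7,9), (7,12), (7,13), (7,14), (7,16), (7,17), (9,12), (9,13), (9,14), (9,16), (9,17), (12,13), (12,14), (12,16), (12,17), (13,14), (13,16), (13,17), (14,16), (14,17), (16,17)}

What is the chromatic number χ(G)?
χ(G) = 9

Clique number ω(G) = 9 (lower bound: χ ≥ ω).
The clique on [2, 3, 7, 9, 12, 13, 14, 16, 17] has size 9, forcing χ ≥ 9, and the coloring below uses 9 colors, so χ(G) = 9.
A valid 9-coloring: color 1: [3]; color 2: [12]; color 3: [7]; color 4: [9]; color 5: [16]; color 6: [2]; color 7: [14]; color 8: [17]; color 9: [13].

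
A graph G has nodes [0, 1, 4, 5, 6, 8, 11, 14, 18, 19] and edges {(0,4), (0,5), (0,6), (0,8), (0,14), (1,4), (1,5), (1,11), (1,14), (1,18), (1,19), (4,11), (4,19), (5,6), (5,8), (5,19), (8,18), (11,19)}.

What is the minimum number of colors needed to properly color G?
Clique number ω(G) = 4 (lower bound: χ ≥ ω).
The clique on [1, 4, 11, 19] has size 4, forcing χ ≥ 4, and the coloring below uses 4 colors, so χ(G) = 4.
A valid 4-coloring: color 1: [0, 1]; color 2: [4, 5, 14, 18]; color 3: [6, 8, 19]; color 4: [11].

χ(G) = 4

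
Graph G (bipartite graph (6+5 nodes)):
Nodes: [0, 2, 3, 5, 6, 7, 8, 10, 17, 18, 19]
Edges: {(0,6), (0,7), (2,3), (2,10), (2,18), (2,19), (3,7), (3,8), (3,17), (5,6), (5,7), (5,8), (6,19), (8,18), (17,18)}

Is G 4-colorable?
A valid 4-coloring: color 1: [0, 3, 5, 10, 18, 19]; color 2: [2, 6, 7, 8, 17].
(χ(G) = 2 ≤ 4.)

Yes, G is 4-colorable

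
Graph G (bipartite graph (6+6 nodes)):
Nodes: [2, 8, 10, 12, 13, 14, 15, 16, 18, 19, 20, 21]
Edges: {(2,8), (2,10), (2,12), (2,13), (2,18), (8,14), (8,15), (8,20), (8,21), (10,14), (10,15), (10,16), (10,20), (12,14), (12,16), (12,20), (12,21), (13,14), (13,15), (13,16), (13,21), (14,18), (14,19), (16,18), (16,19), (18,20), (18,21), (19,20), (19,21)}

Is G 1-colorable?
Edge (2,8) forces its endpoints to differ, so 1 color is not enough.

No, G is not 1-colorable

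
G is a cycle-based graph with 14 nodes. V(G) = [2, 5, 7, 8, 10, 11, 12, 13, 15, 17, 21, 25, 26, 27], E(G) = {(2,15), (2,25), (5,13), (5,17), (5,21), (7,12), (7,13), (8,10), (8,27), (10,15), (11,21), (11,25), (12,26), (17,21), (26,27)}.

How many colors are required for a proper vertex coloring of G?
Clique number ω(G) = 3 (lower bound: χ ≥ ω).
The clique on [5, 17, 21] has size 3, forcing χ ≥ 3, and the coloring below uses 3 colors, so χ(G) = 3.
A valid 3-coloring: color 1: [2, 5, 10, 11, 12, 27]; color 2: [7, 8, 15, 21, 25, 26]; color 3: [13, 17].

χ(G) = 3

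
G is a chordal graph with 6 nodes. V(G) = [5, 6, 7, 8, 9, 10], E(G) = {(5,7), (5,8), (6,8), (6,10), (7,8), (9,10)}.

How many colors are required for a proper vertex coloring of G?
χ(G) = 3

Clique number ω(G) = 3 (lower bound: χ ≥ ω).
The clique on [5, 7, 8] has size 3, forcing χ ≥ 3, and the coloring below uses 3 colors, so χ(G) = 3.
A valid 3-coloring: color 1: [8, 10]; color 2: [6, 7, 9]; color 3: [5].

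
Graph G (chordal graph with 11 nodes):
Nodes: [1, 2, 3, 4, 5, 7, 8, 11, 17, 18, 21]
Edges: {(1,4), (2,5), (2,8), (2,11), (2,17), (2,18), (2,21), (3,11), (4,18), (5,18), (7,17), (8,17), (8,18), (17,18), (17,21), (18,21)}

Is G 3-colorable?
The clique on vertices [2, 8, 17, 18] has size 4 > 3, so it alone needs 4 colors.

No, G is not 3-colorable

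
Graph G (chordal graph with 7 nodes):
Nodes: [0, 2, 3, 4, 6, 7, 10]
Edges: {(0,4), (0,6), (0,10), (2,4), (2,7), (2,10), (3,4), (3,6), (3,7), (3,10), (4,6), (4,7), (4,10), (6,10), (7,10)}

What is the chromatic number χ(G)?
χ(G) = 4

Clique number ω(G) = 4 (lower bound: χ ≥ ω).
The clique on [0, 4, 6, 10] has size 4, forcing χ ≥ 4, and the coloring below uses 4 colors, so χ(G) = 4.
A valid 4-coloring: color 1: [10]; color 2: [4]; color 3: [6, 7]; color 4: [0, 2, 3].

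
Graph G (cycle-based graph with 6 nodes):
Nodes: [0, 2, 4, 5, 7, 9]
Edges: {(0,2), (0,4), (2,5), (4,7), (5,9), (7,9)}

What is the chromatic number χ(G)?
χ(G) = 2

Clique number ω(G) = 2 (lower bound: χ ≥ ω).
The graph is bipartite (no odd cycle), so 2 colors suffice: χ(G) = 2.
A valid 2-coloring: color 1: [2, 4, 9]; color 2: [0, 5, 7].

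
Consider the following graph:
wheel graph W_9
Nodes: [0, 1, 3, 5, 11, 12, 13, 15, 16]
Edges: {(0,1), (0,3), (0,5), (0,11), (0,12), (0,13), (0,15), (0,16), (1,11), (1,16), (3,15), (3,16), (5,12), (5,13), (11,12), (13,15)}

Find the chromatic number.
Clique number ω(G) = 3 (lower bound: χ ≥ ω).
The clique on [0, 1, 16] has size 3, forcing χ ≥ 3, and the coloring below uses 3 colors, so χ(G) = 3.
A valid 3-coloring: color 1: [0]; color 2: [1, 3, 12, 13]; color 3: [5, 11, 15, 16].

χ(G) = 3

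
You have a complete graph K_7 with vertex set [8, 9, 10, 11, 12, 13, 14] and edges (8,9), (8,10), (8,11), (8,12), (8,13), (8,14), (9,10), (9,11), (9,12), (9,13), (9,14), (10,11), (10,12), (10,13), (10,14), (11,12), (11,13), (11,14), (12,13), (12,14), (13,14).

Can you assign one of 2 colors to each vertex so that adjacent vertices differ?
The clique on vertices [8, 9, 10, 11, 12, 13, 14] has size 7 > 2, so it alone needs 7 colors.

No, G is not 2-colorable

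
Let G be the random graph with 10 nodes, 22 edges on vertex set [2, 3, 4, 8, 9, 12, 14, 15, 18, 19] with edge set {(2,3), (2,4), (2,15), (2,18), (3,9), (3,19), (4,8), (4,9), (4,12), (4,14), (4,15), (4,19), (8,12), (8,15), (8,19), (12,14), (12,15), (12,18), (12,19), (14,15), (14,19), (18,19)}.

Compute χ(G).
Clique number ω(G) = 4 (lower bound: χ ≥ ω).
The clique on [4, 8, 12, 19] has size 4, forcing χ ≥ 4, and the coloring below uses 4 colors, so χ(G) = 4.
A valid 4-coloring: color 1: [3, 4, 18]; color 2: [2, 9, 12]; color 3: [15, 19]; color 4: [8, 14].

χ(G) = 4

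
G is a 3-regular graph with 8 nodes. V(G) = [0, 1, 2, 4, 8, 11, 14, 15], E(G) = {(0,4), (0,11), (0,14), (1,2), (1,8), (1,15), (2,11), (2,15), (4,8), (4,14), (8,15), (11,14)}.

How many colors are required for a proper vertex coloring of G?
Clique number ω(G) = 3 (lower bound: χ ≥ ω).
The clique on [0, 11, 14] has size 3, forcing χ ≥ 3, and the coloring below uses 3 colors, so χ(G) = 3.
A valid 3-coloring: color 1: [0, 2, 8]; color 2: [1, 4, 11]; color 3: [14, 15].

χ(G) = 3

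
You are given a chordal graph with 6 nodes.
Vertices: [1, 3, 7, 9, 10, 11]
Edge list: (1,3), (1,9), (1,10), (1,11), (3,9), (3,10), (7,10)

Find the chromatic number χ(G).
χ(G) = 3

Clique number ω(G) = 3 (lower bound: χ ≥ ω).
The clique on [1, 3, 9] has size 3, forcing χ ≥ 3, and the coloring below uses 3 colors, so χ(G) = 3.
A valid 3-coloring: color 1: [1, 7]; color 2: [9, 10, 11]; color 3: [3].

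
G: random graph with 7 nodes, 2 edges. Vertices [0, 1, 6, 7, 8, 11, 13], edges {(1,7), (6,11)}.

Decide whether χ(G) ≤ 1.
No, G is not 1-colorable

Edge (1,7) forces its endpoints to differ, so 1 color is not enough.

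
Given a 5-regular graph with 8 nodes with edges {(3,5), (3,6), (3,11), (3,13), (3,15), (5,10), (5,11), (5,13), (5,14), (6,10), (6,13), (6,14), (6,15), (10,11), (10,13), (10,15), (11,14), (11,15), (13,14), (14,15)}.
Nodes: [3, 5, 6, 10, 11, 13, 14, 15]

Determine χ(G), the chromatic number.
Clique number ω(G) = 3 (lower bound: χ ≥ ω).
Odd cycle [11, 15, 6, 13, 5] needs 3 colors (χ ≥ 3).
Vertex 3 is adjacent to every vertex of [5, 6, 11, 13, 15], which already need 3 colors among themselves, so 3 needs a new color (χ ≥ 4).
The coloring below uses 4 colors, so χ(G) = 4.
A valid 4-coloring: color 1: [13, 15]; color 2: [3, 10, 14]; color 3: [6, 11]; color 4: [5].

χ(G) = 4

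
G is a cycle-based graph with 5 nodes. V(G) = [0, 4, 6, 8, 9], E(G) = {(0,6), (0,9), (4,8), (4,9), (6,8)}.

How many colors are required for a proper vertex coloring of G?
Clique number ω(G) = 2 (lower bound: χ ≥ ω).
Odd cycle [4, 8, 6, 0, 9] needs 3 colors (χ ≥ 3).
The coloring below uses 3 colors, so χ(G) = 3.
A valid 3-coloring: color 1: [0, 4]; color 2: [8, 9]; color 3: [6].

χ(G) = 3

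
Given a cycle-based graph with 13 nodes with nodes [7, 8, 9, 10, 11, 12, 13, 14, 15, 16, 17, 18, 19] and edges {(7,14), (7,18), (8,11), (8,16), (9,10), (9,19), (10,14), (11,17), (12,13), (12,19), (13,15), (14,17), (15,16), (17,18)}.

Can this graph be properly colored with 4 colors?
Yes, G is 4-colorable

A valid 4-coloring: color 1: [11, 13, 14, 16, 18, 19]; color 2: [7, 8, 10, 12, 15, 17]; color 3: [9].
(χ(G) = 3 ≤ 4.)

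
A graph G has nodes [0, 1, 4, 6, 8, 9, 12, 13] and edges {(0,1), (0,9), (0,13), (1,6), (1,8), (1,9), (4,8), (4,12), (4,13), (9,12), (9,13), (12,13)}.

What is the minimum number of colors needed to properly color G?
Clique number ω(G) = 3 (lower bound: χ ≥ ω).
The clique on [0, 1, 9] has size 3, forcing χ ≥ 3, and the coloring below uses 3 colors, so χ(G) = 3.
A valid 3-coloring: color 1: [4, 6, 9]; color 2: [1, 13]; color 3: [0, 8, 12].

χ(G) = 3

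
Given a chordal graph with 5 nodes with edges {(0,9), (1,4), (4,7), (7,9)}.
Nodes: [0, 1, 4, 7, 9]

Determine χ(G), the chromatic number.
χ(G) = 2

Clique number ω(G) = 2 (lower bound: χ ≥ ω).
The graph is bipartite (no odd cycle), so 2 colors suffice: χ(G) = 2.
A valid 2-coloring: color 1: [4, 9]; color 2: [0, 1, 7].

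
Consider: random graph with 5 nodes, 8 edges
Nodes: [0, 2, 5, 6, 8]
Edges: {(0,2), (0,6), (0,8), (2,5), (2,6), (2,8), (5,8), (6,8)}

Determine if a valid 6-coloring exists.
A valid 6-coloring: color 1: [8]; color 2: [2]; color 3: [0, 5]; color 4: [6].
(χ(G) = 4 ≤ 6.)

Yes, G is 6-colorable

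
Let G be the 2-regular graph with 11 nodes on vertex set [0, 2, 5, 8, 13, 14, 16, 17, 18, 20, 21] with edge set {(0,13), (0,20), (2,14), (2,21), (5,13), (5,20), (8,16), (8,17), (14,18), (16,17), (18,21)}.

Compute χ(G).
χ(G) = 3

Clique number ω(G) = 3 (lower bound: χ ≥ ω).
The clique on [8, 16, 17] has size 3, forcing χ ≥ 3, and the coloring below uses 3 colors, so χ(G) = 3.
A valid 3-coloring: color 1: [0, 5, 14, 16, 21]; color 2: [2, 13, 17, 18, 20]; color 3: [8].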